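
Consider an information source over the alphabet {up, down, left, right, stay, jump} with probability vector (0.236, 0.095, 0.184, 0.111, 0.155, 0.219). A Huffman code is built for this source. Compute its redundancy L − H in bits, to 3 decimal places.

Entropy H = −Σ p log₂ p ≈ 2.5124 bits.
Huffman merges: 19/200+111/1000→103/500; 31/200+23/125→339/1000; 103/500+219/1000→17/40; 59/250+339/1000→23/40; 17/40+23/40→1. L = 509/200 ≈ 2.5450.
L − H = 2.5450 − 2.5124 = 0.033 bits.

0.033 bits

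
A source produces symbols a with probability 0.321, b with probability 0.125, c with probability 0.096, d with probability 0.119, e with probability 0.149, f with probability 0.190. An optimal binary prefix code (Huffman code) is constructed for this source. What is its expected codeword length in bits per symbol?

Repeatedly combine the two least-probable nodes; the expected code length is the sum of the merged weights.
merge 12/125 + 119/1000 → 43/200
merge 1/8 + 149/1000 → 137/500
merge 19/100 + 43/200 → 81/200
merge 137/500 + 321/1000 → 119/200
merge 81/200 + 119/200 → 1
L = 43/200 + 137/500 + 81/200 + 119/200 + 1 = 2489/1000 = 2.489 bits/symbol.

2.489 bits/symbol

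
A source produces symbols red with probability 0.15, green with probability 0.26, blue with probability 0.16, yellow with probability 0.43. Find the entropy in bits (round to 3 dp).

H = −Σ pᵢ log₂ pᵢ.
−0.15·log₂(0.15) = 0.4105
−0.26·log₂(0.26) = 0.5053
−0.16·log₂(0.16) = 0.4230
−0.43·log₂(0.43) = 0.5236
Sum ≈ 1.8624 → 1.862 bits.

1.862 bits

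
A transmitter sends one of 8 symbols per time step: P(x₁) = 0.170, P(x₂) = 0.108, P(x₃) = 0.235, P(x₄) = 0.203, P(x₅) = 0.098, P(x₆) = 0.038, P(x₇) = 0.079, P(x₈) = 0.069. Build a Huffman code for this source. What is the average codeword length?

2.846 bits/symbol

Repeatedly combine the two least-probable nodes; the expected code length is the sum of the merged weights.
merge 19/500 + 69/1000 → 107/1000
merge 79/1000 + 49/500 → 177/1000
merge 107/1000 + 27/250 → 43/200
merge 17/100 + 177/1000 → 347/1000
merge 203/1000 + 43/200 → 209/500
merge 47/200 + 347/1000 → 291/500
merge 209/500 + 291/500 → 1
L = 107/1000 + 177/1000 + 43/200 + 347/1000 + 209/500 + 291/500 + 1 = 1423/500 = 2.846 bits/symbol.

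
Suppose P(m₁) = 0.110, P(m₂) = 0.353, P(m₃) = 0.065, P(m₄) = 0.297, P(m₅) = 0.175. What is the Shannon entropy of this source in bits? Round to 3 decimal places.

H = −Σ pᵢ log₂ pᵢ.
−0.110·log₂(0.110) = 0.3503
−0.353·log₂(0.353) = 0.5303
−0.065·log₂(0.065) = 0.2563
−0.297·log₂(0.297) = 0.5202
−0.175·log₂(0.175) = 0.4401
Sum ≈ 2.0971 → 2.097 bits.

2.097 bits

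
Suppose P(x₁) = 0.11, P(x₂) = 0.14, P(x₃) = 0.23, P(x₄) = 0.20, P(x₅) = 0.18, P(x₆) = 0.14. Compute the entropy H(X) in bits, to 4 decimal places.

2.5419 bits

H = −Σ pᵢ log₂ pᵢ.
−0.11·log₂(0.11) = 0.3503
−0.14·log₂(0.14) = 0.3971
−0.23·log₂(0.23) = 0.4877
−0.20·log₂(0.20) = 0.4644
−0.18·log₂(0.18) = 0.4453
−0.14·log₂(0.14) = 0.3971
Sum ≈ 2.5419 → 2.5419 bits.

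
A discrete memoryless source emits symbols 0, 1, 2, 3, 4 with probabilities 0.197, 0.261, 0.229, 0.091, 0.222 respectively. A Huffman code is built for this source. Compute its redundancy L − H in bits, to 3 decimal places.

0.037 bits

Entropy H = −Σ p log₂ p ≈ 2.2512 bits.
Huffman merges: 91/1000+197/1000→36/125; 111/500+229/1000→451/1000; 261/1000+36/125→549/1000; 451/1000+549/1000→1. L = 286/125 ≈ 2.2880.
L − H = 2.2880 − 2.2512 = 0.037 bits.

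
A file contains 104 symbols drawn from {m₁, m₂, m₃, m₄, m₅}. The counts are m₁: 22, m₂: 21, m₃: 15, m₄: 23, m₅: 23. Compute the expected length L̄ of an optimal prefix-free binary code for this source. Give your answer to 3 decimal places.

Probabilities are the counts divided by 104.
Repeatedly combine the two least-probable nodes; the expected code length is the sum of the merged weights.
merge 15/104 + 21/104 → 9/26
merge 11/52 + 23/104 → 45/104
merge 23/104 + 9/26 → 59/104
merge 45/104 + 59/104 → 1
L = 9/26 + 45/104 + 59/104 + 1 = 61/26 ≈ 2.346 bits/symbol.

2.346 bits/symbol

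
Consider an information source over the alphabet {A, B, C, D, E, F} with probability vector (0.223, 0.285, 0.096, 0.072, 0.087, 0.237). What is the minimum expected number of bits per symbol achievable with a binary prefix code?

Repeatedly combine the two least-probable nodes; the expected code length is the sum of the merged weights.
merge 9/125 + 87/1000 → 159/1000
merge 12/125 + 159/1000 → 51/200
merge 223/1000 + 237/1000 → 23/50
merge 51/200 + 57/200 → 27/50
merge 23/50 + 27/50 → 1
L = 159/1000 + 51/200 + 23/50 + 27/50 + 1 = 1207/500 = 2.414 bits/symbol.

2.414 bits/symbol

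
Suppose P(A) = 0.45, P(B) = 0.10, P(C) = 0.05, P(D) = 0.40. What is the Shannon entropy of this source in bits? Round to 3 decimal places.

1.595 bits

H = −Σ pᵢ log₂ pᵢ.
−0.45·log₂(0.45) = 0.5184
−0.10·log₂(0.10) = 0.3322
−0.05·log₂(0.05) = 0.2161
−0.40·log₂(0.40) = 0.5288
Sum ≈ 1.5955 → 1.595 bits.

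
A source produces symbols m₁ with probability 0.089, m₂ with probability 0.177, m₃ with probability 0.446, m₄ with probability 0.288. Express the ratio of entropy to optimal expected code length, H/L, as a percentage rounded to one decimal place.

Entropy H = −Σ p log₂ p ≈ 1.7895 bits.
Huffman merges: 89/1000+177/1000→133/500; 133/500+36/125→277/500; 223/500+277/500→1. L = 91/50 ≈ 1.8200.
Efficiency = H/L = 1.7895/1.8200 = 98.3%.

98.3%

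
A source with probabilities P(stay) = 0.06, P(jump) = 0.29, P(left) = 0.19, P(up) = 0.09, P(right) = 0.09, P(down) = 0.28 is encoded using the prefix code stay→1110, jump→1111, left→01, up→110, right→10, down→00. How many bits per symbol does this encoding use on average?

2.79 bits/symbol

L̄ = Σ pᵢ·ℓᵢ = 0.06·4 + 0.29·4 + 0.19·2 + 0.09·3 + 0.09·2 + 0.28·2 = 2.79 bits/symbol.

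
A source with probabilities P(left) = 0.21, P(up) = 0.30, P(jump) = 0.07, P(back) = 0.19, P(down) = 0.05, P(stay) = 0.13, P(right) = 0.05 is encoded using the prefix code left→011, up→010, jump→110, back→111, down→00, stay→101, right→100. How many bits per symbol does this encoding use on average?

L̄ = Σ pᵢ·ℓᵢ = 0.21·3 + 0.30·3 + 0.07·3 + 0.19·3 + 0.05·2 + 0.13·3 + 0.05·3 = 2.95 bits/symbol.

2.95 bits/symbol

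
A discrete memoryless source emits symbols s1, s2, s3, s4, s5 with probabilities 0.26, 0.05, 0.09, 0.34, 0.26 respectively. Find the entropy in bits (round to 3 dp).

H = −Σ pᵢ log₂ pᵢ.
−0.26·log₂(0.26) = 0.5053
−0.05·log₂(0.05) = 0.2161
−0.09·log₂(0.09) = 0.3127
−0.34·log₂(0.34) = 0.5292
−0.26·log₂(0.26) = 0.5053
Sum ≈ 2.0685 → 2.069 bits.

2.069 bits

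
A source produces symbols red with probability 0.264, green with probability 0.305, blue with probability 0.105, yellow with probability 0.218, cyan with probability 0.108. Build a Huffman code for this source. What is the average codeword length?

2.213 bits/symbol

Repeatedly combine the two least-probable nodes; the expected code length is the sum of the merged weights.
merge 21/200 + 27/250 → 213/1000
merge 213/1000 + 109/500 → 431/1000
merge 33/125 + 61/200 → 569/1000
merge 431/1000 + 569/1000 → 1
L = 213/1000 + 431/1000 + 569/1000 + 1 = 2213/1000 = 2.213 bits/symbol.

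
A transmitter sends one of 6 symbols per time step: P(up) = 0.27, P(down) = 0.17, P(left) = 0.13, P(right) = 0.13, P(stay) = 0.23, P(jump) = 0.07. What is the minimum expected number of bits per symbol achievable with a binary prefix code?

Repeatedly combine the two least-probable nodes; the expected code length is the sum of the merged weights.
merge 7/100 + 13/100 → 1/5
merge 13/100 + 17/100 → 3/10
merge 1/5 + 23/100 → 43/100
merge 27/100 + 3/10 → 57/100
merge 43/100 + 57/100 → 1
L = 1/5 + 3/10 + 43/100 + 57/100 + 1 = 5/2 = 2.5 bits/symbol.

2.5 bits/symbol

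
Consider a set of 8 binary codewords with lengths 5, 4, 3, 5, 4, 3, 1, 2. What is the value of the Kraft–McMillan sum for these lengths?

1.1875

With common denominator 2^5 = 32: Σ 2^(−ℓᵢ) = 1/32 + 2/32 + 4/32 + 1/32 + 2/32 + 4/32 + 16/32 + 8/32 = 38/32 = 1.1875.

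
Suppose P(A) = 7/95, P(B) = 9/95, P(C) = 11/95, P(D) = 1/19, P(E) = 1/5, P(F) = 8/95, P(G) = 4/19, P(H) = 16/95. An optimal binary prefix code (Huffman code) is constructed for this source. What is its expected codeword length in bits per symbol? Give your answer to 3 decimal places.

Repeatedly combine the two least-probable nodes; the expected code length is the sum of the merged weights.
merge 1/19 + 7/95 → 12/95
merge 8/95 + 9/95 → 17/95
merge 11/95 + 12/95 → 23/95
merge 16/95 + 17/95 → 33/95
merge 1/5 + 4/19 → 39/95
merge 23/95 + 33/95 → 56/95
merge 39/95 + 56/95 → 1
L = 12/95 + 17/95 + 23/95 + 33/95 + 39/95 + 56/95 + 1 = 55/19 ≈ 2.895 bits/symbol.

2.895 bits/symbol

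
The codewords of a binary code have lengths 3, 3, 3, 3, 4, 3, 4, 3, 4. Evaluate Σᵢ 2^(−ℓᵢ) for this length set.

0.9375

With common denominator 2^4 = 16: Σ 2^(−ℓᵢ) = 2/16 + 2/16 + 2/16 + 2/16 + 1/16 + 2/16 + 1/16 + 2/16 + 1/16 = 15/16 = 0.9375.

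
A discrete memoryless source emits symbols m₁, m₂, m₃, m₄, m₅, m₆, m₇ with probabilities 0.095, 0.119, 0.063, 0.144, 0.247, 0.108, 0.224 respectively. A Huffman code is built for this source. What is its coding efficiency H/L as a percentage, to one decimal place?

Entropy H = −Σ p log₂ p ≈ 2.6705 bits.
Huffman merges: 63/1000+19/200→79/500; 27/250+119/1000→227/1000; 18/125+79/500→151/500; 28/125+227/1000→451/1000; 247/1000+151/500→549/1000; 451/1000+549/1000→1. L = 2687/1000 ≈ 2.6870.
Efficiency = H/L = 2.6705/2.6870 = 99.4%.

99.4%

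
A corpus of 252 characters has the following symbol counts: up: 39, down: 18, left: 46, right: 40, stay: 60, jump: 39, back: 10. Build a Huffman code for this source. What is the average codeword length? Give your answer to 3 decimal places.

Probabilities are the counts divided by 252.
Repeatedly combine the two least-probable nodes; the expected code length is the sum of the merged weights.
merge 5/126 + 1/14 → 1/9
merge 1/9 + 13/84 → 67/252
merge 13/84 + 10/63 → 79/252
merge 23/126 + 5/21 → 53/126
merge 67/252 + 79/252 → 73/126
merge 53/126 + 73/126 → 1
L = 1/9 + 67/252 + 79/252 + 53/126 + 73/126 + 1 = 113/42 ≈ 2.690 bits/symbol.

2.690 bits/symbol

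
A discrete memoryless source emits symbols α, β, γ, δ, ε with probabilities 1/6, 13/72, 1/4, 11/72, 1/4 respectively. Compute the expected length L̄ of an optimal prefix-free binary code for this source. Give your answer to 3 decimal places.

Repeatedly combine the two least-probable nodes; the expected code length is the sum of the merged weights.
merge 11/72 + 1/6 → 23/72
merge 13/72 + 1/4 → 31/72
merge 1/4 + 23/72 → 41/72
merge 31/72 + 41/72 → 1
L = 23/72 + 31/72 + 41/72 + 1 = 167/72 ≈ 2.319 bits/symbol.

2.319 bits/symbol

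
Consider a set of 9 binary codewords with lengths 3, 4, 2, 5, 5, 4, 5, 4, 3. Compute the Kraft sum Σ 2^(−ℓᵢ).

With common denominator 2^5 = 32: Σ 2^(−ℓᵢ) = 4/32 + 2/32 + 8/32 + 1/32 + 1/32 + 2/32 + 1/32 + 2/32 + 4/32 = 25/32 = 0.78125.

0.78125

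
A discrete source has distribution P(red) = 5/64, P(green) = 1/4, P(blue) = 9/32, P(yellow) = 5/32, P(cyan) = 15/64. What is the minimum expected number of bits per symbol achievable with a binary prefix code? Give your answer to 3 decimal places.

Repeatedly combine the two least-probable nodes; the expected code length is the sum of the merged weights.
merge 5/64 + 5/32 → 15/64
merge 15/64 + 15/64 → 15/32
merge 1/4 + 9/32 → 17/32
merge 15/32 + 17/32 → 1
L = 15/64 + 15/32 + 17/32 + 1 = 143/64 ≈ 2.234 bits/symbol.

2.234 bits/symbol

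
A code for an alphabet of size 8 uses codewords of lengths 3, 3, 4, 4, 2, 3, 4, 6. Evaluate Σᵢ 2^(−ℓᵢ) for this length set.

0.828125

With common denominator 2^6 = 64: Σ 2^(−ℓᵢ) = 8/64 + 8/64 + 4/64 + 4/64 + 16/64 + 8/64 + 4/64 + 1/64 = 53/64 = 0.828125.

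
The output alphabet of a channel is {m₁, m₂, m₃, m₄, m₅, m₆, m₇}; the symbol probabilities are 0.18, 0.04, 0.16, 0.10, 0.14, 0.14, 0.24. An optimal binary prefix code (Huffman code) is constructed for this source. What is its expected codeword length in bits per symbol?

2.72 bits/symbol

Repeatedly combine the two least-probable nodes; the expected code length is the sum of the merged weights.
merge 1/25 + 1/10 → 7/50
merge 7/50 + 7/50 → 7/25
merge 7/50 + 4/25 → 3/10
merge 9/50 + 6/25 → 21/50
merge 7/25 + 3/10 → 29/50
merge 21/50 + 29/50 → 1
L = 7/50 + 7/25 + 3/10 + 21/50 + 29/50 + 1 = 68/25 = 2.72 bits/symbol.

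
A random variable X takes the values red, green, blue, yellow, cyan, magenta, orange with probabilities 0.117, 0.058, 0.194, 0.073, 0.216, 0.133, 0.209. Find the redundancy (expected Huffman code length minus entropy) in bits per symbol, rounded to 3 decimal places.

0.034 bits

Entropy H = −Σ p log₂ p ≈ 2.6717 bits.
Huffman merges: 29/500+73/1000→131/1000; 117/1000+131/1000→31/125; 133/1000+97/500→327/1000; 209/1000+27/125→17/40; 31/125+327/1000→23/40; 17/40+23/40→1. L = 1353/500 ≈ 2.7060.
L − H = 2.7060 − 2.6717 = 0.034 bits.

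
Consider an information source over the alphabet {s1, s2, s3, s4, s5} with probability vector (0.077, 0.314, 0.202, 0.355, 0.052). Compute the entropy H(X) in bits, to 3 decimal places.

2.028 bits

H = −Σ pᵢ log₂ pᵢ.
−0.077·log₂(0.077) = 0.2848
−0.314·log₂(0.314) = 0.5247
−0.202·log₂(0.202) = 0.4661
−0.355·log₂(0.355) = 0.5304
−0.052·log₂(0.052) = 0.2218
Sum ≈ 2.0279 → 2.028 bits.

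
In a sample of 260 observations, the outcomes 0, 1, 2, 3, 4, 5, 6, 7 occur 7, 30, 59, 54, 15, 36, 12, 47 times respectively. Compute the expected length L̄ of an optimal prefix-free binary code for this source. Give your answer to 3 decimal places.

Probabilities are the counts divided by 260.
Repeatedly combine the two least-probable nodes; the expected code length is the sum of the merged weights.
merge 7/260 + 3/65 → 19/260
merge 3/52 + 19/260 → 17/130
merge 3/26 + 17/130 → 16/65
merge 9/65 + 47/260 → 83/260
merge 27/130 + 59/260 → 113/260
merge 16/65 + 83/260 → 147/260
merge 113/260 + 147/260 → 1
L = 19/260 + 17/130 + 16/65 + 83/260 + 113/260 + 147/260 + 1 = 36/13 ≈ 2.769 bits/symbol.

2.769 bits/symbol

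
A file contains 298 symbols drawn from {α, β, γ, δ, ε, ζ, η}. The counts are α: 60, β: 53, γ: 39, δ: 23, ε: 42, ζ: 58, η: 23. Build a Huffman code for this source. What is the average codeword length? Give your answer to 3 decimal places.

2.758 bits/symbol

Probabilities are the counts divided by 298.
Repeatedly combine the two least-probable nodes; the expected code length is the sum of the merged weights.
merge 23/298 + 23/298 → 23/149
merge 39/298 + 21/149 → 81/298
merge 23/149 + 53/298 → 99/298
merge 29/149 + 30/149 → 59/149
merge 81/298 + 99/298 → 90/149
merge 59/149 + 90/149 → 1
L = 23/149 + 81/298 + 99/298 + 59/149 + 90/149 + 1 = 411/149 ≈ 2.758 bits/symbol.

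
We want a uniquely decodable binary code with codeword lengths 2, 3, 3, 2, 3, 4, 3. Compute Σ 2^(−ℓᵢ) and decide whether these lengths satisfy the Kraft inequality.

With common denominator 2^4 = 16: Σ 2^(−ℓᵢ) = 4/16 + 2/16 + 2/16 + 4/16 + 2/16 + 1/16 + 2/16 = 17/16 = 1.0625.
Kraft's inequality requires Σ ≤ 1; here Σ = 1.0625 > 1, so no such prefix code exists.

1.0625; no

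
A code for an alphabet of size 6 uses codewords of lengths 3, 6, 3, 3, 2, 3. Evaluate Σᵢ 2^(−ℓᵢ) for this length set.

0.765625

With common denominator 2^6 = 64: Σ 2^(−ℓᵢ) = 8/64 + 1/64 + 8/64 + 8/64 + 16/64 + 8/64 = 49/64 = 0.765625.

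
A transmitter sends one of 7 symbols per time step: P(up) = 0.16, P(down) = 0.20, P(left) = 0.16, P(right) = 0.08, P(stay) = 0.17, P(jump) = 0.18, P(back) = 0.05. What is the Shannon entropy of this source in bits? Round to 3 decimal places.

H = −Σ pᵢ log₂ pᵢ.
−0.16·log₂(0.16) = 0.4230
−0.20·log₂(0.20) = 0.4644
−0.16·log₂(0.16) = 0.4230
−0.08·log₂(0.08) = 0.2915
−0.17·log₂(0.17) = 0.4346
−0.18·log₂(0.18) = 0.4453
−0.05·log₂(0.05) = 0.2161
Sum ≈ 2.6979 → 2.698 bits.

2.698 bits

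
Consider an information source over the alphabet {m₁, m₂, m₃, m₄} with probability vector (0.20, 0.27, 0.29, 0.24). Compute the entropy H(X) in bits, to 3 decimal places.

1.986 bits

H = −Σ pᵢ log₂ pᵢ.
−0.20·log₂(0.20) = 0.4644
−0.27·log₂(0.27) = 0.5100
−0.29·log₂(0.29) = 0.5179
−0.24·log₂(0.24) = 0.4941
Sum ≈ 1.9864 → 1.986 bits.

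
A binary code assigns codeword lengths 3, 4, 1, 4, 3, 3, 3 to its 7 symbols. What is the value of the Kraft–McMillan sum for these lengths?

With common denominator 2^4 = 16: Σ 2^(−ℓᵢ) = 2/16 + 1/16 + 8/16 + 1/16 + 2/16 + 2/16 + 2/16 = 18/16 = 1.125.

1.125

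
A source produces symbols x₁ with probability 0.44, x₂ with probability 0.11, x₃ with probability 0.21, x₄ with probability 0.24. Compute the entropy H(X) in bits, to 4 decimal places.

1.8384 bits

H = −Σ pᵢ log₂ pᵢ.
−0.44·log₂(0.44) = 0.5211
−0.11·log₂(0.11) = 0.3503
−0.21·log₂(0.21) = 0.4728
−0.24·log₂(0.24) = 0.4941
Sum ≈ 1.8384 → 1.8384 bits.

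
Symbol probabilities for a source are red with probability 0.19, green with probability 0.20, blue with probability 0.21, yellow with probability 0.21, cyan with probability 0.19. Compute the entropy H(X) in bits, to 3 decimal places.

2.320 bits

H = −Σ pᵢ log₂ pᵢ.
−0.19·log₂(0.19) = 0.4552
−0.20·log₂(0.20) = 0.4644
−0.21·log₂(0.21) = 0.4728
−0.21·log₂(0.21) = 0.4728
−0.19·log₂(0.19) = 0.4552
Sum ≈ 2.3205 → 2.320 bits.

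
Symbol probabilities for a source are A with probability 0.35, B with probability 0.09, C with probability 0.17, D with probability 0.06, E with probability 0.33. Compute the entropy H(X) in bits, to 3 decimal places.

2.049 bits

H = −Σ pᵢ log₂ pᵢ.
−0.35·log₂(0.35) = 0.5301
−0.09·log₂(0.09) = 0.3127
−0.17·log₂(0.17) = 0.4346
−0.06·log₂(0.06) = 0.2435
−0.33·log₂(0.33) = 0.5278
Sum ≈ 2.0487 → 2.049 bits.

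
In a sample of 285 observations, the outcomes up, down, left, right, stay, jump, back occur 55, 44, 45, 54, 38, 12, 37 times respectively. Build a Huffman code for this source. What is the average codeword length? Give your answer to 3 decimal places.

2.789 bits/symbol

Probabilities are the counts divided by 285.
Repeatedly combine the two least-probable nodes; the expected code length is the sum of the merged weights.
merge 4/95 + 37/285 → 49/285
merge 2/15 + 44/285 → 82/285
merge 3/19 + 49/285 → 94/285
merge 18/95 + 11/57 → 109/285
merge 82/285 + 94/285 → 176/285
merge 109/285 + 176/285 → 1
L = 49/285 + 82/285 + 94/285 + 109/285 + 176/285 + 1 = 53/19 ≈ 2.789 bits/symbol.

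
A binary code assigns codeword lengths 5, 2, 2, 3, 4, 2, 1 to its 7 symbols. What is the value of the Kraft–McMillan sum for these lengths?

With common denominator 2^5 = 32: Σ 2^(−ℓᵢ) = 1/32 + 8/32 + 8/32 + 4/32 + 2/32 + 8/32 + 16/32 = 47/32 = 1.46875.

1.46875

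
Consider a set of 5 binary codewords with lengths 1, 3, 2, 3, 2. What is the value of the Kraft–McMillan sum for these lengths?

1.25

With common denominator 2^3 = 8: Σ 2^(−ℓᵢ) = 4/8 + 1/8 + 2/8 + 1/8 + 2/8 = 10/8 = 1.25.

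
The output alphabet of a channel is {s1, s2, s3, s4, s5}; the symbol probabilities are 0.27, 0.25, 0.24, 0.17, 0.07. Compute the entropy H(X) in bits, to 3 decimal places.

2.207 bits

H = −Σ pᵢ log₂ pᵢ.
−0.27·log₂(0.27) = 0.5100
−0.25·log₂(0.25) = 0.5000
−0.24·log₂(0.24) = 0.4941
−0.17·log₂(0.17) = 0.4346
−0.07·log₂(0.07) = 0.2686
Sum ≈ 2.2073 → 2.207 bits.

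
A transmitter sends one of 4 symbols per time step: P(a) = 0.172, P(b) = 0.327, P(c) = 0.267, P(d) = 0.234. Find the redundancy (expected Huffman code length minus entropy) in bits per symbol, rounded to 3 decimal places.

0.037 bits

Entropy H = −Σ p log₂ p ≈ 1.9631 bits.
Huffman merges: 43/250+117/500→203/500; 267/1000+327/1000→297/500; 203/500+297/500→1. L = 2 ≈ 2.0000.
L − H = 2.0000 − 1.9631 = 0.037 bits.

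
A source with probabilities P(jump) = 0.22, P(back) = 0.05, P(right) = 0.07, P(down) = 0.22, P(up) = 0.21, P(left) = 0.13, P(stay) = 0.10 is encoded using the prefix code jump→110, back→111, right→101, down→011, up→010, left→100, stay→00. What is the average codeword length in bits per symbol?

L̄ = Σ pᵢ·ℓᵢ = 0.22·3 + 0.05·3 + 0.07·3 + 0.22·3 + 0.21·3 + 0.13·3 + 0.10·2 = 2.9 bits/symbol.

2.9 bits/symbol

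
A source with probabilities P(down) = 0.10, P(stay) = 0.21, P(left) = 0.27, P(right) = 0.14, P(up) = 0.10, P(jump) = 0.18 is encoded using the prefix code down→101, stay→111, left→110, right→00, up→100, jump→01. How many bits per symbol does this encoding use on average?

2.68 bits/symbol

L̄ = Σ pᵢ·ℓᵢ = 0.10·3 + 0.21·3 + 0.27·3 + 0.14·2 + 0.10·3 + 0.18·2 = 2.68 bits/symbol.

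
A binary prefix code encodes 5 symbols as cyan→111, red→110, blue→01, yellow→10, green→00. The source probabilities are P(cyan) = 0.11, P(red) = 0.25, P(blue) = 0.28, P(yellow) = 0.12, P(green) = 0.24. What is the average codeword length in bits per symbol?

L̄ = Σ pᵢ·ℓᵢ = 0.11·3 + 0.25·3 + 0.28·2 + 0.12·2 + 0.24·2 = 2.36 bits/symbol.

2.36 bits/symbol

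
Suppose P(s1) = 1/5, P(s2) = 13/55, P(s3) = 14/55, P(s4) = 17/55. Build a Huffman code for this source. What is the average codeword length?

2 bits/symbol

Repeatedly combine the two least-probable nodes; the expected code length is the sum of the merged weights.
merge 1/5 + 13/55 → 24/55
merge 14/55 + 17/55 → 31/55
merge 24/55 + 31/55 → 1
L = 24/55 + 31/55 + 1 = 2 bits/symbol.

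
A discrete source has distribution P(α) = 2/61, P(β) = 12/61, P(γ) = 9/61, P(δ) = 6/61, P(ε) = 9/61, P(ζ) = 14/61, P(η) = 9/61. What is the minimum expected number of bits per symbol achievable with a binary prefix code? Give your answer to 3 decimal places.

Repeatedly combine the two least-probable nodes; the expected code length is the sum of the merged weights.
merge 2/61 + 6/61 → 8/61
merge 8/61 + 9/61 → 17/61
merge 9/61 + 9/61 → 18/61
merge 12/61 + 14/61 → 26/61
merge 17/61 + 18/61 → 35/61
merge 26/61 + 35/61 → 1
L = 8/61 + 17/61 + 18/61 + 26/61 + 35/61 + 1 = 165/61 ≈ 2.705 bits/symbol.

2.705 bits/symbol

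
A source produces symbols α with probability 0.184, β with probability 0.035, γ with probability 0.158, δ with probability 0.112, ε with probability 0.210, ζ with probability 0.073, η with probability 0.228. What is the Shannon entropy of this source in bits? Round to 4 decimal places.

H = −Σ pᵢ log₂ pᵢ.
−0.184·log₂(0.184) = 0.4494
−0.035·log₂(0.035) = 0.1693
−0.158·log₂(0.158) = 0.4206
−0.112·log₂(0.112) = 0.3537
−0.210·log₂(0.210) = 0.4728
−0.073·log₂(0.073) = 0.2756
−0.228·log₂(0.228) = 0.4863
Sum ≈ 2.6278 → 2.6278 bits.

2.6278 bits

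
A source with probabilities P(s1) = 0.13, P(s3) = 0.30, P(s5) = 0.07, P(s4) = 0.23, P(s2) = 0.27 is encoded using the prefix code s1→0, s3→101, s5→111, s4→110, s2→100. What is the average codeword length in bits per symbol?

L̄ = Σ pᵢ·ℓᵢ = 0.13·1 + 0.30·3 + 0.07·3 + 0.23·3 + 0.27·3 = 2.74 bits/symbol.

2.74 bits/symbol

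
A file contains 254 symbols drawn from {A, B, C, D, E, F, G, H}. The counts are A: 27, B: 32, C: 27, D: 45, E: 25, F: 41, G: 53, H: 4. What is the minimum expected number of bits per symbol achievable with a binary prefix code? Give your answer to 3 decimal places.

2.906 bits/symbol

Probabilities are the counts divided by 254.
Repeatedly combine the two least-probable nodes; the expected code length is the sum of the merged weights.
merge 2/127 + 25/254 → 29/254
merge 27/254 + 27/254 → 27/127
merge 29/254 + 16/127 → 61/254
merge 41/254 + 45/254 → 43/127
merge 53/254 + 27/127 → 107/254
merge 61/254 + 43/127 → 147/254
merge 107/254 + 147/254 → 1
L = 29/254 + 27/127 + 61/254 + 43/127 + 107/254 + 147/254 + 1 = 369/127 ≈ 2.906 bits/symbol.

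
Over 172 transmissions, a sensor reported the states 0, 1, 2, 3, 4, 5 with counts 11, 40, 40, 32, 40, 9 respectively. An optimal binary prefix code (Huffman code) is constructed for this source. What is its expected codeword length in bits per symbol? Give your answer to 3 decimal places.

2.419 bits/symbol

Probabilities are the counts divided by 172.
Repeatedly combine the two least-probable nodes; the expected code length is the sum of the merged weights.
merge 9/172 + 11/172 → 5/43
merge 5/43 + 8/43 → 13/43
merge 10/43 + 10/43 → 20/43
merge 10/43 + 13/43 → 23/43
merge 20/43 + 23/43 → 1
L = 5/43 + 13/43 + 20/43 + 23/43 + 1 = 104/43 ≈ 2.419 bits/symbol.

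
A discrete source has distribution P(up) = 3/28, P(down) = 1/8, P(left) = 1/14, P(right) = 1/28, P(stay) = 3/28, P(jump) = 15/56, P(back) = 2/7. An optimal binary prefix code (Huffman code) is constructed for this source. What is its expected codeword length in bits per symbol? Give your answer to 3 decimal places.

2.554 bits/symbol

Repeatedly combine the two least-probable nodes; the expected code length is the sum of the merged weights.
merge 1/28 + 1/14 → 3/28
merge 3/28 + 3/28 → 3/14
merge 3/28 + 1/8 → 13/56
merge 3/14 + 13/56 → 25/56
merge 15/56 + 2/7 → 31/56
merge 25/56 + 31/56 → 1
L = 3/28 + 3/14 + 13/56 + 25/56 + 31/56 + 1 = 143/56 ≈ 2.554 bits/symbol.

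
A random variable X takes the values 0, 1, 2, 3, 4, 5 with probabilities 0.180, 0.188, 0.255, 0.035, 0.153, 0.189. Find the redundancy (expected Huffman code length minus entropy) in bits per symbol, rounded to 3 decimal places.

Entropy H = −Σ p log₂ p ≈ 2.4393 bits.
Huffman merges: 7/200+153/1000→47/250; 9/50+47/250→46/125; 47/250+189/1000→377/1000; 51/200+46/125→623/1000; 377/1000+623/1000→1. L = 639/250 ≈ 2.5560.
L − H = 2.5560 − 2.4393 = 0.117 bits.

0.117 bits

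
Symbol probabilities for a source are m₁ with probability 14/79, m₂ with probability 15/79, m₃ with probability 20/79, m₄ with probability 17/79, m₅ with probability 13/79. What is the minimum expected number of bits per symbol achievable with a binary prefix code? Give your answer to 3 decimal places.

2.342 bits/symbol

Repeatedly combine the two least-probable nodes; the expected code length is the sum of the merged weights.
merge 13/79 + 14/79 → 27/79
merge 15/79 + 17/79 → 32/79
merge 20/79 + 27/79 → 47/79
merge 32/79 + 47/79 → 1
L = 27/79 + 32/79 + 47/79 + 1 = 185/79 ≈ 2.342 bits/symbol.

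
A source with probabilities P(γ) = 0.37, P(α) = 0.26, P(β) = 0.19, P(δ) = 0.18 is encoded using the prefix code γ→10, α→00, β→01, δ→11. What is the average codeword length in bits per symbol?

2 bits/symbol

L̄ = Σ pᵢ·ℓᵢ = 0.37·2 + 0.26·2 + 0.19·2 + 0.18·2 = 2 bits/symbol.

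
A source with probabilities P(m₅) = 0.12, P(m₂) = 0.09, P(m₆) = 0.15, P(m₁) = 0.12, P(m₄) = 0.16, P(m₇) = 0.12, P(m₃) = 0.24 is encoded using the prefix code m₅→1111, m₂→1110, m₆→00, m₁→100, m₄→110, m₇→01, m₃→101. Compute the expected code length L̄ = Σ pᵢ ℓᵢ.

L̄ = Σ pᵢ·ℓᵢ = 0.12·4 + 0.09·4 + 0.15·2 + 0.12·3 + 0.16·3 + 0.12·2 + 0.24·3 = 2.94 bits/symbol.

2.94 bits/symbol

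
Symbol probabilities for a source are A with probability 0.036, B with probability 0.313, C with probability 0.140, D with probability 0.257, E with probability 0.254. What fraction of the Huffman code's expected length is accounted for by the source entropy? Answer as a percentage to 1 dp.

96.5%

Entropy H = −Σ p log₂ p ≈ 2.1002 bits.
Huffman merges: 9/250+7/50→22/125; 22/125+127/500→43/100; 257/1000+313/1000→57/100; 43/100+57/100→1. L = 272/125 ≈ 2.1760.
Efficiency = H/L = 2.1002/2.1760 = 96.5%.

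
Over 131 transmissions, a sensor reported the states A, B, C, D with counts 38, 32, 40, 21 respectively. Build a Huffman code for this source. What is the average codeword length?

Probabilities are the counts divided by 131.
Repeatedly combine the two least-probable nodes; the expected code length is the sum of the merged weights.
merge 21/131 + 32/131 → 53/131
merge 38/131 + 40/131 → 78/131
merge 53/131 + 78/131 → 1
L = 53/131 + 78/131 + 1 = 2 bits/symbol.

2 bits/symbol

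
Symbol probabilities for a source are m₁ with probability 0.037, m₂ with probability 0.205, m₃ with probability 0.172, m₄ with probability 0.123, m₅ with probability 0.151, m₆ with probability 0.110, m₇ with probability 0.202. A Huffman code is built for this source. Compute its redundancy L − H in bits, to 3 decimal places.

0.058 bits

Entropy H = −Σ p log₂ p ≈ 2.6816 bits.
Huffman merges: 37/1000+11/100→147/1000; 123/1000+147/1000→27/100; 151/1000+43/250→323/1000; 101/500+41/200→407/1000; 27/100+323/1000→593/1000; 407/1000+593/1000→1. L = 137/50 ≈ 2.7400.
L − H = 2.7400 − 2.6816 = 0.058 bits.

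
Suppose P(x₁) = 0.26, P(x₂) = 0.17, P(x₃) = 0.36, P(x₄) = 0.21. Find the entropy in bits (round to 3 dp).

H = −Σ pᵢ log₂ pᵢ.
−0.26·log₂(0.26) = 0.5053
−0.17·log₂(0.17) = 0.4346
−0.36·log₂(0.36) = 0.5306
−0.21·log₂(0.21) = 0.4728
Sum ≈ 1.9433 → 1.943 bits.

1.943 bits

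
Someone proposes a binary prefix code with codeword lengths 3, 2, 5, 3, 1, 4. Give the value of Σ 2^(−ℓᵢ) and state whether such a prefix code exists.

1.09375; no

With common denominator 2^5 = 32: Σ 2^(−ℓᵢ) = 4/32 + 8/32 + 1/32 + 4/32 + 16/32 + 2/32 = 35/32 = 1.09375.
Kraft's inequality requires Σ ≤ 1; here Σ = 1.09375 > 1, so no such prefix code exists.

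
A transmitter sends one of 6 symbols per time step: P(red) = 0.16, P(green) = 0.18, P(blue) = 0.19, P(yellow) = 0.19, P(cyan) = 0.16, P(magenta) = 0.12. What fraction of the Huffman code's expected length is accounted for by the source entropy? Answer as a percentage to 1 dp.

Entropy H = −Σ p log₂ p ≈ 2.5689 bits.
Huffman merges: 3/25+4/25→7/25; 4/25+9/50→17/50; 19/100+19/100→19/50; 7/25+17/50→31/50; 19/50+31/50→1. L = 131/50 ≈ 2.6200.
Efficiency = H/L = 2.5689/2.6200 = 98.0%.

98.0%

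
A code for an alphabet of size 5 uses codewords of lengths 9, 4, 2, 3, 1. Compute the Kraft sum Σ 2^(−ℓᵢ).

0.939453125

With common denominator 2^9 = 512: Σ 2^(−ℓᵢ) = 1/512 + 32/512 + 128/512 + 64/512 + 256/512 = 481/512 = 0.939453125.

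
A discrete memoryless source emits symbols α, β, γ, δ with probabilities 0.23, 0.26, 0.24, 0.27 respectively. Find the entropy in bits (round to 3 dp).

1.997 bits

H = −Σ pᵢ log₂ pᵢ.
−0.23·log₂(0.23) = 0.4877
−0.26·log₂(0.26) = 0.5053
−0.24·log₂(0.24) = 0.4941
−0.27·log₂(0.27) = 0.5100
Sum ≈ 1.9971 → 1.997 bits.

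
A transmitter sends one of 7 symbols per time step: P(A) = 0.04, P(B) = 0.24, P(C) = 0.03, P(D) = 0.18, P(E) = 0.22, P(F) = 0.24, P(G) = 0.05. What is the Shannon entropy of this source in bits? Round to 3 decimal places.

H = −Σ pᵢ log₂ pᵢ.
−0.04·log₂(0.04) = 0.1858
−0.24·log₂(0.24) = 0.4941
−0.03·log₂(0.03) = 0.1518
−0.18·log₂(0.18) = 0.4453
−0.22·log₂(0.22) = 0.4806
−0.24·log₂(0.24) = 0.4941
−0.05·log₂(0.05) = 0.2161
Sum ≈ 2.4678 → 2.468 bits.

2.468 bits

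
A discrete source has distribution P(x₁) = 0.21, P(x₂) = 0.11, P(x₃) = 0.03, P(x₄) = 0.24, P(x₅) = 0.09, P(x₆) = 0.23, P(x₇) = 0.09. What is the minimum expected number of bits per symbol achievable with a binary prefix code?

2.64 bits/symbol

Repeatedly combine the two least-probable nodes; the expected code length is the sum of the merged weights.
merge 3/100 + 9/100 → 3/25
merge 9/100 + 11/100 → 1/5
merge 3/25 + 1/5 → 8/25
merge 21/100 + 23/100 → 11/25
merge 6/25 + 8/25 → 14/25
merge 11/25 + 14/25 → 1
L = 3/25 + 1/5 + 8/25 + 11/25 + 14/25 + 1 = 66/25 = 2.64 bits/symbol.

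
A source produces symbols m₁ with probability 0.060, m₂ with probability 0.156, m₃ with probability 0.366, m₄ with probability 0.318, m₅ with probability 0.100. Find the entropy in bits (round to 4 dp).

2.0502 bits

H = −Σ pᵢ log₂ pᵢ.
−0.060·log₂(0.060) = 0.2435
−0.156·log₂(0.156) = 0.4181
−0.366·log₂(0.366) = 0.5307
−0.318·log₂(0.318) = 0.5256
−0.100·log₂(0.100) = 0.3322
Sum ≈ 2.0502 → 2.0502 bits.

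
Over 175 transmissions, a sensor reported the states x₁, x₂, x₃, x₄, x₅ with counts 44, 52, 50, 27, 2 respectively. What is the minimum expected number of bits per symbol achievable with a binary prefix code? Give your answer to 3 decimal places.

Probabilities are the counts divided by 175.
Repeatedly combine the two least-probable nodes; the expected code length is the sum of the merged weights.
merge 2/175 + 27/175 → 29/175
merge 29/175 + 44/175 → 73/175
merge 2/7 + 52/175 → 102/175
merge 73/175 + 102/175 → 1
L = 29/175 + 73/175 + 102/175 + 1 = 379/175 ≈ 2.166 bits/symbol.

2.166 bits/symbol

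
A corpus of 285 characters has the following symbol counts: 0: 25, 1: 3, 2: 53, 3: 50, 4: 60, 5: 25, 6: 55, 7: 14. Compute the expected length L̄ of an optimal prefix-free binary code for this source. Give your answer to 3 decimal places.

2.804 bits/symbol

Probabilities are the counts divided by 285.
Repeatedly combine the two least-probable nodes; the expected code length is the sum of the merged weights.
merge 1/95 + 14/285 → 17/285
merge 17/285 + 5/57 → 14/95
merge 5/57 + 14/95 → 67/285
merge 10/57 + 53/285 → 103/285
merge 11/57 + 4/19 → 23/57
merge 67/285 + 103/285 → 34/57
merge 23/57 + 34/57 → 1
L = 17/285 + 14/95 + 67/285 + 103/285 + 23/57 + 34/57 + 1 = 799/285 ≈ 2.804 bits/symbol.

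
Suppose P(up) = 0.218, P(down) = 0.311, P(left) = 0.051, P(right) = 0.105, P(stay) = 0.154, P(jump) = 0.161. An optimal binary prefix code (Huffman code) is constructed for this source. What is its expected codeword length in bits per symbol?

Repeatedly combine the two least-probable nodes; the expected code length is the sum of the merged weights.
merge 51/1000 + 21/200 → 39/250
merge 77/500 + 39/250 → 31/100
merge 161/1000 + 109/500 → 379/1000
merge 31/100 + 311/1000 → 621/1000
merge 379/1000 + 621/1000 → 1
L = 39/250 + 31/100 + 379/1000 + 621/1000 + 1 = 1233/500 = 2.466 bits/symbol.

2.466 bits/symbol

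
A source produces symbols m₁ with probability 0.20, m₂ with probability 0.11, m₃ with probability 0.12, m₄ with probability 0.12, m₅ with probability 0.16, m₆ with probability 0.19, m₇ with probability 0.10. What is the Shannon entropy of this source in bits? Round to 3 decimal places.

H = −Σ pᵢ log₂ pᵢ.
−0.20·log₂(0.20) = 0.4644
−0.11·log₂(0.11) = 0.3503
−0.12·log₂(0.12) = 0.3671
−0.12·log₂(0.12) = 0.3671
−0.16·log₂(0.16) = 0.4230
−0.19·log₂(0.19) = 0.4552
−0.10·log₂(0.10) = 0.3322
Sum ≈ 2.7592 → 2.759 bits.

2.759 bits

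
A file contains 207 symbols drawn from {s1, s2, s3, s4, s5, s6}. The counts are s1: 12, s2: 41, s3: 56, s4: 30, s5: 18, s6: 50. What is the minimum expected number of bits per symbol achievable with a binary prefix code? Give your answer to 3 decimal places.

2.435 bits/symbol

Probabilities are the counts divided by 207.
Repeatedly combine the two least-probable nodes; the expected code length is the sum of the merged weights.
merge 4/69 + 2/23 → 10/69
merge 10/69 + 10/69 → 20/69
merge 41/207 + 50/207 → 91/207
merge 56/207 + 20/69 → 116/207
merge 91/207 + 116/207 → 1
L = 10/69 + 20/69 + 91/207 + 116/207 + 1 = 56/23 ≈ 2.435 bits/symbol.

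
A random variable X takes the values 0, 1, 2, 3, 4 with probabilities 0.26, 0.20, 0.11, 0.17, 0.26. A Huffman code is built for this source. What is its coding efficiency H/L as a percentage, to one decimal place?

99.1%

Entropy H = −Σ p log₂ p ≈ 2.2598 bits.
Huffman merges: 11/100+17/100→7/25; 1/5+13/50→23/50; 13/50+7/25→27/50; 23/50+27/50→1. L = 57/25 ≈ 2.2800.
Efficiency = H/L = 2.2598/2.2800 = 99.1%.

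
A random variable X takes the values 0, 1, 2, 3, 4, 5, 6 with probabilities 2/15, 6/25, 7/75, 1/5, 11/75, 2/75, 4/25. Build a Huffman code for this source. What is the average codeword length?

2.68 bits/symbol

Repeatedly combine the two least-probable nodes; the expected code length is the sum of the merged weights.
merge 2/75 + 7/75 → 3/25
merge 3/25 + 2/15 → 19/75
merge 11/75 + 4/25 → 23/75
merge 1/5 + 6/25 → 11/25
merge 19/75 + 23/75 → 14/25
merge 11/25 + 14/25 → 1
L = 3/25 + 19/75 + 23/75 + 11/25 + 14/25 + 1 = 67/25 = 2.68 bits/symbol.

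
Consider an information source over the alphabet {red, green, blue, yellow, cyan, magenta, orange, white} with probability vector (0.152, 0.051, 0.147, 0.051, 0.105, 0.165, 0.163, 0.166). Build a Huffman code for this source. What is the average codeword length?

2.936 bits/symbol

Repeatedly combine the two least-probable nodes; the expected code length is the sum of the merged weights.
merge 51/1000 + 51/1000 → 51/500
merge 51/500 + 21/200 → 207/1000
merge 147/1000 + 19/125 → 299/1000
merge 163/1000 + 33/200 → 41/125
merge 83/500 + 207/1000 → 373/1000
merge 299/1000 + 41/125 → 627/1000
merge 373/1000 + 627/1000 → 1
L = 51/500 + 207/1000 + 299/1000 + 41/125 + 373/1000 + 627/1000 + 1 = 367/125 = 2.936 bits/symbol.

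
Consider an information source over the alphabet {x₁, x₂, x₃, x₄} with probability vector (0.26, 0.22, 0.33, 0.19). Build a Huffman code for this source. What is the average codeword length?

2 bits/symbol

Repeatedly combine the two least-probable nodes; the expected code length is the sum of the merged weights.
merge 19/100 + 11/50 → 41/100
merge 13/50 + 33/100 → 59/100
merge 41/100 + 59/100 → 1
L = 41/100 + 59/100 + 1 = 2 bits/symbol.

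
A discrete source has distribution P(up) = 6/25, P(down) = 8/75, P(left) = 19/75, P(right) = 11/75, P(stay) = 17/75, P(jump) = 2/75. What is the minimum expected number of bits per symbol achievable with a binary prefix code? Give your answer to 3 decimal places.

2.413 bits/symbol

Repeatedly combine the two least-probable nodes; the expected code length is the sum of the merged weights.
merge 2/75 + 8/75 → 2/15
merge 2/15 + 11/75 → 7/25
merge 17/75 + 6/25 → 7/15
merge 19/75 + 7/25 → 8/15
merge 7/15 + 8/15 → 1
L = 2/15 + 7/25 + 7/15 + 8/15 + 1 = 181/75 ≈ 2.413 bits/symbol.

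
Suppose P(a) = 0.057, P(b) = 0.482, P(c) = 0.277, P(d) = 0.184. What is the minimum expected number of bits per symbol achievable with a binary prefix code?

1.759 bits/symbol

Repeatedly combine the two least-probable nodes; the expected code length is the sum of the merged weights.
merge 57/1000 + 23/125 → 241/1000
merge 241/1000 + 277/1000 → 259/500
merge 241/500 + 259/500 → 1
L = 241/1000 + 259/500 + 1 = 1759/1000 = 1.759 bits/symbol.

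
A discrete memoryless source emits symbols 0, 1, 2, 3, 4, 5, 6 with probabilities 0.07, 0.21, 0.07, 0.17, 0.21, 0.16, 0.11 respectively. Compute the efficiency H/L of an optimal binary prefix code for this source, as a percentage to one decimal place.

Entropy H = −Σ p log₂ p ≈ 2.6906 bits.
Huffman merges: 7/100+7/100→7/50; 11/100+7/50→1/4; 4/25+17/100→33/100; 21/100+21/100→21/50; 1/4+33/100→29/50; 21/50+29/50→1. L = 68/25 ≈ 2.7200.
Efficiency = H/L = 2.6906/2.7200 = 98.9%.

98.9%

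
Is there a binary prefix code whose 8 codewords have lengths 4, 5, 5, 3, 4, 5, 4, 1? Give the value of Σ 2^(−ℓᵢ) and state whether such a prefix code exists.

0.90625; yes

With common denominator 2^5 = 32: Σ 2^(−ℓᵢ) = 2/32 + 1/32 + 1/32 + 4/32 + 2/32 + 1/32 + 2/32 + 16/32 = 29/32 = 0.90625.
Kraft's inequality requires Σ ≤ 1; here Σ = 0.90625 ≤ 1, so such a prefix code exists.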